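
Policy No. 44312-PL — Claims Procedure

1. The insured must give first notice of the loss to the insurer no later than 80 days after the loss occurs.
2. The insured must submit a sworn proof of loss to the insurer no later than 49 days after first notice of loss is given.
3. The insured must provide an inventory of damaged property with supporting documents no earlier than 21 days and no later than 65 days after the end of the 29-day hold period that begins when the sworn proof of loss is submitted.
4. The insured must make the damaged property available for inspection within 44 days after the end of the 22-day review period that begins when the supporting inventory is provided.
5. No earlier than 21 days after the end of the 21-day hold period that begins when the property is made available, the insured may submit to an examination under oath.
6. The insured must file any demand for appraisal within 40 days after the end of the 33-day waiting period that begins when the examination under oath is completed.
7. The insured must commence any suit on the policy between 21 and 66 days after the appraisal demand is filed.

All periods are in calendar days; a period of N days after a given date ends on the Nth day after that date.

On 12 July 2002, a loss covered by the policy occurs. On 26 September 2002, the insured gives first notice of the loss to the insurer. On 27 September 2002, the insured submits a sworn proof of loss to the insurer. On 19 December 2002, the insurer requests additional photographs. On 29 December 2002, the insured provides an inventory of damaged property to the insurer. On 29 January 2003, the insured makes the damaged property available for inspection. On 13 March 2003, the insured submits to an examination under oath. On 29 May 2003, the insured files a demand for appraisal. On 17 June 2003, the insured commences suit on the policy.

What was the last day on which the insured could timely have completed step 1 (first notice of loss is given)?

30 September 2002

Step 1 runs from 12 July 2002, when the loss occurs. 80 days after 12 July 2002 is 30 September 2002.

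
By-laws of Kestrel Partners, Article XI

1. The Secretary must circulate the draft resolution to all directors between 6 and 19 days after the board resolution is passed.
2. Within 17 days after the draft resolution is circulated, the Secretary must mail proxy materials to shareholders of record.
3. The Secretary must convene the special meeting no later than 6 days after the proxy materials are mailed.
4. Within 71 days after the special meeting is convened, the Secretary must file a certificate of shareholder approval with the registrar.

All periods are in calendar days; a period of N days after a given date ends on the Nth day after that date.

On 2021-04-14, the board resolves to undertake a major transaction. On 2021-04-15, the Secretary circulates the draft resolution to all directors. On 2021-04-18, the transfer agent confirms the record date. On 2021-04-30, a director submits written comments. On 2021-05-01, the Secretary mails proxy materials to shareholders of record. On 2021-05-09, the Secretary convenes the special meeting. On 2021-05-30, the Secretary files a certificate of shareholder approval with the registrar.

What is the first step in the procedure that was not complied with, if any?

Step 1

Step 1: the window is 6–19 days after 2021-04-14 (when the board resolution is passed), so 2021-04-20 through 2021-05-03; done 2021-04-15 — 5 days before the window opened.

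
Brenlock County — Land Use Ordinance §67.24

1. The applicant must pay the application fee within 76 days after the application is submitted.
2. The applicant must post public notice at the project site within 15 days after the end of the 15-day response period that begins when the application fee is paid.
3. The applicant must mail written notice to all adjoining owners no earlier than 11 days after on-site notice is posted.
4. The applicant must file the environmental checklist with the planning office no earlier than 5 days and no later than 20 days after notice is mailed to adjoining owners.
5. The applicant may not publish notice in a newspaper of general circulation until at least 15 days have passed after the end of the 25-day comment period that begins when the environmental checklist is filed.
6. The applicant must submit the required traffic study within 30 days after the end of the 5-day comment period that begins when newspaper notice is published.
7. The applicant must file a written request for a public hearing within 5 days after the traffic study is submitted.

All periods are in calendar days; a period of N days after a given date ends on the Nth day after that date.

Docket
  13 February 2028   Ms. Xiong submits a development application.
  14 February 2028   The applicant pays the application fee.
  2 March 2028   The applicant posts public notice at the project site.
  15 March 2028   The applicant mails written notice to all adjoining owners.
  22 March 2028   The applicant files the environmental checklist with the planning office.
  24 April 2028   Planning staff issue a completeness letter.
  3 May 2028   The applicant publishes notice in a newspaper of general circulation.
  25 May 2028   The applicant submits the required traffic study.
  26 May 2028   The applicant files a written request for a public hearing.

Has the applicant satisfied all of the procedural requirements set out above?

Yes

Step 1: 76 days after 13 February 2028 (when the application is submitted) is 29 April 2028; done 14 February 2028 — timely.
Step 2: 15 days after 29 February 2028 (end of the 15-day response period, which began when the application fee is paid on 14 February 2028) is 15 March 2028; 2 March 2028 is within that limit.
Step 3: the earliest permitted date is 11 days after 2 March 2028 (when on-site notice is posted), i.e. 13 March 2028; done 15 March 2028, after the minimum wait.
Step 4: the window is 5–20 days after 15 March 2028 (when notice is mailed to adjoining owners), so 20 March 2028 through 4 April 2028; done 22 March 2028, which is between those dates.
Step 5: the earliest permitted date is 15 days after 16 April 2028 (end of the 25-day comment period, which began when the environmental checklist is filed on 22 March 2028), i.e. 1 May 2028; done 3 May 2028 — permitted.
Step 6: 30 days after 8 May 2028 (end of the 5-day comment period, which began when newspaper notice is published on 3 May 2028) is 7 June 2028; 25 May 2028 is within that limit.
Step 7: 5 days after 25 May 2028 (when the traffic study is submitted) is 30 May 2028; completed 26 May 2028, before the deadline.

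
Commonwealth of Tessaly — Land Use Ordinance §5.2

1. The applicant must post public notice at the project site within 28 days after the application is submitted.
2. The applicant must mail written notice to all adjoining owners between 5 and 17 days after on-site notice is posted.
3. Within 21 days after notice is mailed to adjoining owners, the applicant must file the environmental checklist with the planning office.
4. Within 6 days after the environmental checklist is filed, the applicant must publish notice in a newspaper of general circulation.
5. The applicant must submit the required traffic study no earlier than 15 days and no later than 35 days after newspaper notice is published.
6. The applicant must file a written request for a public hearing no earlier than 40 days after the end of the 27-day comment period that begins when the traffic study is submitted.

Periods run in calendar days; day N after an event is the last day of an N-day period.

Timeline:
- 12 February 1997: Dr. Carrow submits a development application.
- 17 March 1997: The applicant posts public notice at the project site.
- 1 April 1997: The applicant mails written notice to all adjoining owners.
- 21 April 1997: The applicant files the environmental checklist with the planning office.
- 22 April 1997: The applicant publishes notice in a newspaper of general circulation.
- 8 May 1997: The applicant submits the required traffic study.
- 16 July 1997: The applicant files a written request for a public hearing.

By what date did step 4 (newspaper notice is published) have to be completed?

27 April 1997

Step 4 runs from 21 April 1997, when the environmental checklist is filed. 6 days after 21 April 1997 is 27 April 1997.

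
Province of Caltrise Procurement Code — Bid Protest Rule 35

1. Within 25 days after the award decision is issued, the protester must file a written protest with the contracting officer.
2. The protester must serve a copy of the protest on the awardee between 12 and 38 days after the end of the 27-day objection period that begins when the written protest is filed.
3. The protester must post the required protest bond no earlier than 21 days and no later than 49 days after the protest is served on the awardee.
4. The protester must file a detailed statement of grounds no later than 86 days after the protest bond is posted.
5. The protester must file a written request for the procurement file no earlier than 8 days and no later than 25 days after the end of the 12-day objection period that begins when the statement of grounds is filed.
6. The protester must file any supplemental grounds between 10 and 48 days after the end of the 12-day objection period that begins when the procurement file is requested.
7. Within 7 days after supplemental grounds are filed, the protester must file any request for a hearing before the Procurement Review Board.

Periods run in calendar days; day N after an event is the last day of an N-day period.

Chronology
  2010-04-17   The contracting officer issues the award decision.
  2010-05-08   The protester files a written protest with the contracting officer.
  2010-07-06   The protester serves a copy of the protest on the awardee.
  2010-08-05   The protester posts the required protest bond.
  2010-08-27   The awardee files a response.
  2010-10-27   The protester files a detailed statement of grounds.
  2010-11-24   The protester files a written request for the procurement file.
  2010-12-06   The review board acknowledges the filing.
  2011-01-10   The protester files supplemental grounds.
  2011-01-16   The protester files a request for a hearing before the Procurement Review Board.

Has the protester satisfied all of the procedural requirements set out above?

Yes

Step 1: 25 days after 2010-04-17 (when the award decision is issued) is 2010-05-12; done 2010-05-08 — timely.
Step 2: the window is 12–38 days after 2010-06-04 (end of the 27-day objection period, which began when the written protest is filed on 2010-05-08), so 2010-06-16 through 2010-07-12; done 2010-07-06, which is between those dates.
Step 3: the window is 21–49 days after 2010-07-06 (when the protest is served on the awardee), so 2010-07-27 through 2010-08-24; done 2010-08-05 — within the window.
Step 4: 86 days after 2010-08-05 (when the protest bond is posted) is 2010-10-30; completed 2010-10-27, before the deadline.
Step 5: the window is 8–25 days after 2010-11-08 (end of the 12-day objection period, which began when the statement of grounds is filed on 2010-10-27), so 2010-11-16 through 2010-12-03; done 2010-11-24, which is between those dates.
Step 6: the window is 10–48 days after 2010-12-06 (end of the 12-day objection period, which began when the procurement file is requested on 2010-11-24), so 2010-12-16 through 2011-01-23; done 2011-01-10, which is between those dates.
Step 7: 7 days after 2011-01-10 (when supplemental grounds are filed) is 2011-01-17; done 2011-01-16 — timely.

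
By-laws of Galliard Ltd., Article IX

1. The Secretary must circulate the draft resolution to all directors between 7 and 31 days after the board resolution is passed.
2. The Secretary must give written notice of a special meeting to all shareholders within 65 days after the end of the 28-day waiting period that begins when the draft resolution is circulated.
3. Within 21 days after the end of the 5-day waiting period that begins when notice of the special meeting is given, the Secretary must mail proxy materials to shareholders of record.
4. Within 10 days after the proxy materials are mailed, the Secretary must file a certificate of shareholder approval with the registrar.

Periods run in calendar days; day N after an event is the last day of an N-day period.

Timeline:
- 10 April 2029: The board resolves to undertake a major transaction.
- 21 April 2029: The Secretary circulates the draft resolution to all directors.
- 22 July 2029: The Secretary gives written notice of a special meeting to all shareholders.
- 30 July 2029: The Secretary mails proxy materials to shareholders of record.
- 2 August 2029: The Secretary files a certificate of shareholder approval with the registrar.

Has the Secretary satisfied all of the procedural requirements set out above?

Step 1: the window is 7–31 days after 10 April 2029 (when the board resolution is passed), so 17 April 2029 through 11 May 2029; 21 April 2029 falls inside that range.
Step 2: 65 days after 19 May 2029 (end of the 28-day waiting period, which began when the draft resolution is circulated on 21 April 2029) is 23 July 2029; completed 22 July 2029, before the deadline.
Step 3: 21 days after 27 July 2029 (end of the 5-day waiting period, which began when notice of the special meeting is given on 22 July 2029) is 17 August 2029; completed 30 July 2029, before the deadline.
Step 4: 10 days after 30 July 2029 (when the proxy materials are mailed) is 9 August 2029; completed 2 August 2029, before the deadline.

Yes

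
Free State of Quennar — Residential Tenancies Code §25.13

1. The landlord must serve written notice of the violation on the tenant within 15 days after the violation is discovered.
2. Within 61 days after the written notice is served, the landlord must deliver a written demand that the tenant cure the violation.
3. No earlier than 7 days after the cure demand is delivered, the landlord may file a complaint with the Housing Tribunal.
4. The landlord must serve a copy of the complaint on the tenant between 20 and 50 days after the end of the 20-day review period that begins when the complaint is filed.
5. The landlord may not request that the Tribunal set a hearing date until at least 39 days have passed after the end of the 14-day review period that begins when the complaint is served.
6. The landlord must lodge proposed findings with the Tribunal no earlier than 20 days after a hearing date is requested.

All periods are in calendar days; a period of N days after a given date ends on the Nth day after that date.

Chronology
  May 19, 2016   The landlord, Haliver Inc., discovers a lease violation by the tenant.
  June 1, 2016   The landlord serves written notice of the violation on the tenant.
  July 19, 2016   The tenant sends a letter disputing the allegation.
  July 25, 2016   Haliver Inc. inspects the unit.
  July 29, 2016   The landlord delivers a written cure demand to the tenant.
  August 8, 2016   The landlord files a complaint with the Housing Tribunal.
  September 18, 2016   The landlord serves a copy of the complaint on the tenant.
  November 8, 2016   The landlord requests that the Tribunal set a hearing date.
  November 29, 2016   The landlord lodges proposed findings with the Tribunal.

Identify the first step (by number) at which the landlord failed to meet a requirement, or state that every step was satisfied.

Step 5

Step 1: 15 days after May 19, 2016 (when the violation is discovered) is June 3, 2016; June 1, 2016 is within that limit.
Step 2: 61 days after June 1, 2016 (when the written notice is served) is August 1, 2016; completed July 29, 2016, before the deadline.
Step 3: the earliest permitted date is 7 days after July 29, 2016 (when the cure demand is delivered), i.e. August 5, 2016; August 8, 2016 is on or after that date.
Step 4: the window is 20–50 days after August 28, 2016 (end of the 20-day review period, which began when the complaint is filed on August 8, 2016), so September 17, 2016 through October 17, 2016; September 18, 2016 falls inside that range.
Step 5: the earliest permitted date is 39 days after October 2, 2016 (end of the 14-day review period, which began when the complaint is served on September 18, 2016), i.e. November 10, 2016; acted on November 8, 2016, 2 days prematurely.
Later steps need not be reached.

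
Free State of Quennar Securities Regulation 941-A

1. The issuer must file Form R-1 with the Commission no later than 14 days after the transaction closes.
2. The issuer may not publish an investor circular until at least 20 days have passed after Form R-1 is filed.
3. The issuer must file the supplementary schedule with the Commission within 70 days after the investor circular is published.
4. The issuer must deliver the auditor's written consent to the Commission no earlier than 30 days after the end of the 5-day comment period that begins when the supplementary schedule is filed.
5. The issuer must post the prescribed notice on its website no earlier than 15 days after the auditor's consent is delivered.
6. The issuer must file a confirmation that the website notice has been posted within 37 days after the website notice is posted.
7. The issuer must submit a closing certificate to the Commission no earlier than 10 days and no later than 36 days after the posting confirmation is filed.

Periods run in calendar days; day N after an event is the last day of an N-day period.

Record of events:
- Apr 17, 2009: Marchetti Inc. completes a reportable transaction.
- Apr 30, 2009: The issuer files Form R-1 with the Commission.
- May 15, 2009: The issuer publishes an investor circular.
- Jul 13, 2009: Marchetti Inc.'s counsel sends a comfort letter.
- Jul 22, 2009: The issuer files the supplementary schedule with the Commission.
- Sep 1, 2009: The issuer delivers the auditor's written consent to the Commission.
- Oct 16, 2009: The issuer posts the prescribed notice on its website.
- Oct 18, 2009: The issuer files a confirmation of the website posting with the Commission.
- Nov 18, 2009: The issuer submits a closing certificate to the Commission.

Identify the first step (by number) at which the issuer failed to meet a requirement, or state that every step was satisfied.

Step 2

Step 1 — counting 14 days from Apr 17, 2009 (when the transaction closes) gives a deadline of May 1, 2009; completed Apr 30, 2009, before the deadline.
Step 2 — must wait 20 days from Apr 30, 2009 (when Form R-1 is filed), so not before May 20, 2009; done May 15, 2009 — 5 days too early.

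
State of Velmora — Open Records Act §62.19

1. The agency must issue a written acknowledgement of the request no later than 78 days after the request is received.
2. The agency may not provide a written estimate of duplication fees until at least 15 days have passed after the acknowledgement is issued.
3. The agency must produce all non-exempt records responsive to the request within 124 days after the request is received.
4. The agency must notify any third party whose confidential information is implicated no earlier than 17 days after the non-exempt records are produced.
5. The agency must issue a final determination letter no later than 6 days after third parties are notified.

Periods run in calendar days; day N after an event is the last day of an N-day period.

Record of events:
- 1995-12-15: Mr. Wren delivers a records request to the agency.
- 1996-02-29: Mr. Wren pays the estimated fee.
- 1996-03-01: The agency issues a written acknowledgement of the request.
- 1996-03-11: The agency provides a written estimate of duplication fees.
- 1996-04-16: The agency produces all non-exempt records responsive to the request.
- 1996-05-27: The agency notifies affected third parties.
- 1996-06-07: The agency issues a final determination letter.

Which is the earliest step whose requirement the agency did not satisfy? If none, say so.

Step 2

Step 1: 78 days after 1995-12-15 (when the request is received) is 1996-03-02; 1996-03-01 is within that limit.
Step 2: the earliest permitted date is 15 days after 1996-03-01 (when the acknowledgement is issued), i.e. 1996-03-16; 1996-03-11 is 5 days before the earliest permitted date.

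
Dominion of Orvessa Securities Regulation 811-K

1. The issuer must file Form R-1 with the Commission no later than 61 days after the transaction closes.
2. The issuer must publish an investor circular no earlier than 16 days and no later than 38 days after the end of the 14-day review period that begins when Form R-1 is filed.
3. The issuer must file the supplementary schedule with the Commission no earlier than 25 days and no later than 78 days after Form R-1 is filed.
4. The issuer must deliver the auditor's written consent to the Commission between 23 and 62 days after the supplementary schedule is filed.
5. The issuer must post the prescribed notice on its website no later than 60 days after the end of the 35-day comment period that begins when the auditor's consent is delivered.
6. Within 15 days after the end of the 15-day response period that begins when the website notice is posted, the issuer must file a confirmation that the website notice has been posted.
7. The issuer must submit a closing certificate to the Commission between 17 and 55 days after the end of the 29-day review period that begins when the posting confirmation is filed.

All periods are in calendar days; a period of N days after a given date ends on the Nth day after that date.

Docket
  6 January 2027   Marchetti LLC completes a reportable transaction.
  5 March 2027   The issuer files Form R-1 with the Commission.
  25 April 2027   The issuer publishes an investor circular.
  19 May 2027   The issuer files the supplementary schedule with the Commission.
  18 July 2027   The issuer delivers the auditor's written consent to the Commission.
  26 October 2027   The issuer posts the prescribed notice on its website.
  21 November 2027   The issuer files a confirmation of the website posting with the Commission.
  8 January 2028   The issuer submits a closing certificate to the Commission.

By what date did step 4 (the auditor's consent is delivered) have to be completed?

20 July 2027

Step 4 runs from 19 May 2027, when the supplementary schedule is filed. The window is 23–62 days after 19 May 2027; it closes on 20 July 2027.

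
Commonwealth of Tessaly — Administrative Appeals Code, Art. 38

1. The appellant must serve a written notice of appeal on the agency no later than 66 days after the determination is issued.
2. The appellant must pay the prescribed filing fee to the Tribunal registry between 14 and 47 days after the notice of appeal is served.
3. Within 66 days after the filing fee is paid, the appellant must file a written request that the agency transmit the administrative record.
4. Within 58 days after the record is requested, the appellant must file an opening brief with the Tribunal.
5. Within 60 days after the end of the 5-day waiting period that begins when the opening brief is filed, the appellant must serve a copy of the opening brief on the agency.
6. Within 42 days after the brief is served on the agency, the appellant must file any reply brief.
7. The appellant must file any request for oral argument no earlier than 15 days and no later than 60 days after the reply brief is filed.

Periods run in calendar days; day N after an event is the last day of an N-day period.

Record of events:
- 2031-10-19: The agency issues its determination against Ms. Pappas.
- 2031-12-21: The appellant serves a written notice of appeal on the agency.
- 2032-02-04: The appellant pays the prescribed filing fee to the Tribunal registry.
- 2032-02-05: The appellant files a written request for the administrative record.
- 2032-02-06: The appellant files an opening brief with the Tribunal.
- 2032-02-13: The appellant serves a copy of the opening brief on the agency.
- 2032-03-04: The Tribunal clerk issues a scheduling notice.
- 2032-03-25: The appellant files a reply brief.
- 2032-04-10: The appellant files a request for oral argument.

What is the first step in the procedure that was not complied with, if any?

None — every step was satisfied

Step 1: 66 days after 2031-10-19 (when the determination is issued) is 2031-12-24; completed 2031-12-21, before the deadline.
Step 2: the window is 14–47 days after 2031-12-21 (when the notice of appeal is served), so 2032-01-04 through 2032-02-06; done 2032-02-04, which is between those dates.
Step 3: 66 days after 2032-02-04 (when the filing fee is paid) is 2032-04-10; done 2032-02-05 — timely.
Step 4: 58 days after 2032-02-05 (when the record is requested) is 2032-04-03; 2032-02-06 is within that limit.
Step 5: 60 days after 2032-02-11 (end of the 5-day waiting period, which began when the opening brief is filed on 2032-02-06) is 2032-04-11; 2032-02-13 is within that limit.
Step 6: 42 days after 2032-02-13 (when the brief is served on the agency) is 2032-03-26; completed 2032-03-25, before the deadline.
Step 7: the window is 15–60 days after 2032-03-25 (when the reply brief is filed), so 2032-04-09 through 2032-05-24; done 2032-04-10, which is between those dates.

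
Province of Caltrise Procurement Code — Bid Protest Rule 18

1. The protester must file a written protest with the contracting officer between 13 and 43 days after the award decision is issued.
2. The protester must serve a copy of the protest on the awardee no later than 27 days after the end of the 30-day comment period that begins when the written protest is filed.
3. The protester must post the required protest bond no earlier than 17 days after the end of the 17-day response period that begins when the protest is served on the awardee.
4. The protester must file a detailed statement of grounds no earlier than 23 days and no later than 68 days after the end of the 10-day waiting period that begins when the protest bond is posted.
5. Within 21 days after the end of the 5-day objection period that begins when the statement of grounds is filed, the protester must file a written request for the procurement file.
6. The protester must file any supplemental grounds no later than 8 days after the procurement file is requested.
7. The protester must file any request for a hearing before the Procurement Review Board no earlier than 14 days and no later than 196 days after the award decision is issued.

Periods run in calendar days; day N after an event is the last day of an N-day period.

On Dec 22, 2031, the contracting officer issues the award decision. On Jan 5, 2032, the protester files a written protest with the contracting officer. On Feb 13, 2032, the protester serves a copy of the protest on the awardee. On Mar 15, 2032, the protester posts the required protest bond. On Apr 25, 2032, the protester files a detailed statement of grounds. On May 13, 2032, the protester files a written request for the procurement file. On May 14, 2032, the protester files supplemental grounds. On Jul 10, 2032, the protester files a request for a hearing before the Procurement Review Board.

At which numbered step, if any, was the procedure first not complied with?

Step 3

Step 1 — 13 and 43 days from Dec 22, 2031 (when the award decision is issued) are Jan 4, 2032 and Feb 3, 2032 respectively; done Jan 5, 2032 — within the window.
Step 2 — counting 27 days from Feb 4, 2032 (end of the 30-day comment period, which began when the written protest is filed on Jan 5, 2032) gives a deadline of Mar 2, 2032; completed Feb 13, 2032, before the deadline.
Step 3 — must wait 17 days from Mar 1, 2032 (end of the 17-day response period, which began when the protest is served on the awardee on Feb 13, 2032), so not before Mar 18, 2032; done Mar 15, 2032 — 3 days too early.
No need to go further; step 3 was not satisfied.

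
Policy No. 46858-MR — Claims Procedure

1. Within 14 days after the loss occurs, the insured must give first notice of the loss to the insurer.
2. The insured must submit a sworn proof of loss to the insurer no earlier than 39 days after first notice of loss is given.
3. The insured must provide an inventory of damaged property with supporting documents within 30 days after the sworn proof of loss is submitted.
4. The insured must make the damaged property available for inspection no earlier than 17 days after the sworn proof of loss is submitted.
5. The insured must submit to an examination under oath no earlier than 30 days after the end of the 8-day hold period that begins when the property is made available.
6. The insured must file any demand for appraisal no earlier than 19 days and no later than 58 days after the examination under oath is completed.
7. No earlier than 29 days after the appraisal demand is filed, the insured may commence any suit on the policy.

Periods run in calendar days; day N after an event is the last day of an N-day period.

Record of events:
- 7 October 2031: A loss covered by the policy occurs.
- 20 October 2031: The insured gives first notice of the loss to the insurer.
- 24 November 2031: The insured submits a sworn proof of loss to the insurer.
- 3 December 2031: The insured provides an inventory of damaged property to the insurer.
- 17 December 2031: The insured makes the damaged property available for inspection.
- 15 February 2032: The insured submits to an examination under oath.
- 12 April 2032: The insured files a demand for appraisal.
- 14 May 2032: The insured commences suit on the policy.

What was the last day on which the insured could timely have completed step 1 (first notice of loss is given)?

21 October 2031

Step 1 runs from 7 October 2031, when the loss occurs. 14 days after 7 October 2031 is 21 October 2031.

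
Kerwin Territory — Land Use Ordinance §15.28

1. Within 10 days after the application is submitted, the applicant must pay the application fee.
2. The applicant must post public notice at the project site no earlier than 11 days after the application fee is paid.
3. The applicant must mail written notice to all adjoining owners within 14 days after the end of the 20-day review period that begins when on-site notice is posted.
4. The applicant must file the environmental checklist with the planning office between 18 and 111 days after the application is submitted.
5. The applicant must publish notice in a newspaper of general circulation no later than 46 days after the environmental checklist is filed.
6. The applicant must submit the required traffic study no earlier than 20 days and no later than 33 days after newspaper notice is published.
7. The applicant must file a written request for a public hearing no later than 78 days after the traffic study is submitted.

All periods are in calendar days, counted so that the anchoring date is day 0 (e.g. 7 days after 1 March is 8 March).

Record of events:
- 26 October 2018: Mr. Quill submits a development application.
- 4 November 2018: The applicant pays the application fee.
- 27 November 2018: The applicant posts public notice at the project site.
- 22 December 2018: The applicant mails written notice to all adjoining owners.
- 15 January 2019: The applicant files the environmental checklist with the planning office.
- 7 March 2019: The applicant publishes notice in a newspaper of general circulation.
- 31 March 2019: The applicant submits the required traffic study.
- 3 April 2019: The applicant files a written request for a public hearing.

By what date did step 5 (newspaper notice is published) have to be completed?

2 March 2019

Step 5 runs from 15 January 2019, when the environmental checklist is filed. 46 days after 15 January 2019 is 2 March 2019.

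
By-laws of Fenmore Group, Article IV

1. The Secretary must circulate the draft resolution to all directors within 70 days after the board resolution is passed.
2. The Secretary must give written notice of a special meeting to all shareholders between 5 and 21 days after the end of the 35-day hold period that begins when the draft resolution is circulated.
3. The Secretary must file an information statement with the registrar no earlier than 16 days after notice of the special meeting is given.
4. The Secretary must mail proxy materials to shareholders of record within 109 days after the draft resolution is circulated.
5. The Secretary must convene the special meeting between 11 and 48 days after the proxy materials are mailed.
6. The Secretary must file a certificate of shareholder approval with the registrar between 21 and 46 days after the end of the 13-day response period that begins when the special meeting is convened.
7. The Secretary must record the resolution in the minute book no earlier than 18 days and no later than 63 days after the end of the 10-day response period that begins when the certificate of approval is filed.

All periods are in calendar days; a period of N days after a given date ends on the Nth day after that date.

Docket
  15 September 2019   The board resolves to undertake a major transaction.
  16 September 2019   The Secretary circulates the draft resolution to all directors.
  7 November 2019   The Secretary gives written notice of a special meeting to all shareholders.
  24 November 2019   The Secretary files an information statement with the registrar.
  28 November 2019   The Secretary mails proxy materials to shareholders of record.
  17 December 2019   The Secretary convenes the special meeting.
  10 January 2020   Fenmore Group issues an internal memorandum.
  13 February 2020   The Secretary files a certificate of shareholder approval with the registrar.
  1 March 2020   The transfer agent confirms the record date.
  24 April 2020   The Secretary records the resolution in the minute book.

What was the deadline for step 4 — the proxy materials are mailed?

Step 4 runs from 16 September 2019, when the draft resolution is circulated. 109 days after 16 September 2019 is 3 January 2020.

3 January 2020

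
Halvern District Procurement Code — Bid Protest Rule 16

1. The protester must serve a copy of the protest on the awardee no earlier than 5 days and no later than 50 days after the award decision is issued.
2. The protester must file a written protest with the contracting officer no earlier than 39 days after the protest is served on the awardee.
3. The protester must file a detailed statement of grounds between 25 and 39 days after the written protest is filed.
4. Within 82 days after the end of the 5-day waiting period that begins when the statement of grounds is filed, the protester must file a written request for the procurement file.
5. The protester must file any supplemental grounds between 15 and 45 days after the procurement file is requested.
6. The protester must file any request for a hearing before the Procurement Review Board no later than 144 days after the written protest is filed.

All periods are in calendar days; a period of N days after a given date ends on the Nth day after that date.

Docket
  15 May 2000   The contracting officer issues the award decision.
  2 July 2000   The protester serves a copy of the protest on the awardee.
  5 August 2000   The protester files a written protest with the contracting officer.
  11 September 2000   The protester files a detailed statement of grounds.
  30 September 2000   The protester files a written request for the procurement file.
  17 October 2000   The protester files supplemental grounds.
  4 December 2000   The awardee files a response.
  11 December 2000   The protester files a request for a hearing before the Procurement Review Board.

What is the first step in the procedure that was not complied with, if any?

(1) the permitted window runs from 15 May 2000 + 5 = 20 May 2000 to 15 May 2000 + 50 = 4 July 2000; done 2 July 2000, which is between those dates.
(2) permitted from 2 July 2000 + 39 days = 10 August 2000 onward; done 5 August 2000 — 5 days too early.

Step 2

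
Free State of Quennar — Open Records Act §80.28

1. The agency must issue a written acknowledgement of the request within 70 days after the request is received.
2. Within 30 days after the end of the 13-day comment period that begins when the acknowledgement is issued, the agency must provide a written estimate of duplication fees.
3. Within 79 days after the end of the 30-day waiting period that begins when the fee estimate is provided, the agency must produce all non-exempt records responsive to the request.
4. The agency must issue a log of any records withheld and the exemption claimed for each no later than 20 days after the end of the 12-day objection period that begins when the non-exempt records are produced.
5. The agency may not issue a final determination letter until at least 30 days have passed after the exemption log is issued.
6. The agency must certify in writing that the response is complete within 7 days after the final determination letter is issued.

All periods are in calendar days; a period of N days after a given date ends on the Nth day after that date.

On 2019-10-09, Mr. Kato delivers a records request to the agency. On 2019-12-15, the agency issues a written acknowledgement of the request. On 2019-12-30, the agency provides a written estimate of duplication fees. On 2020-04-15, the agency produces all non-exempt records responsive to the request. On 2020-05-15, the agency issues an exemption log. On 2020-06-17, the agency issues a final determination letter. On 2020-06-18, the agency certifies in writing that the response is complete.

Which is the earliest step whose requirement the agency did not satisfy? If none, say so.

None — every step was satisfied

Step 1 — counting 70 days from 2019-10-09 (when the request is received) gives a deadline of 2019-12-18; 2019-12-15 is within that limit.
Step 2 — counting 30 days from 2019-12-28 (end of the 13-day comment period, which began when the acknowledgement is issued on 2019-12-15) gives a deadline of 2020-01-27; completed 2019-12-30, before the deadline.
Step 3 — counting 79 days from 2020-01-29 (end of the 30-day waiting period, which began when the fee estimate is provided on 2019-12-30) gives a deadline of 2020-04-17; completed 2020-04-15, before the deadline.
Step 4 — counting 20 days from 2020-04-27 (end of the 12-day objection period, which began when the non-exempt records are produced on 2020-04-15) gives a deadline of 2020-05-17; done 2020-05-15 — timely.
Step 5 — must wait 30 days from 2020-05-15 (when the exemption log is issued), so not before 2020-06-14; 2020-06-17 is on or after that date.
Step 6 — counting 7 days from 2020-06-17 (when the final determination letter is issued) gives a deadline of 2020-06-24; 2020-06-18 is within that limit.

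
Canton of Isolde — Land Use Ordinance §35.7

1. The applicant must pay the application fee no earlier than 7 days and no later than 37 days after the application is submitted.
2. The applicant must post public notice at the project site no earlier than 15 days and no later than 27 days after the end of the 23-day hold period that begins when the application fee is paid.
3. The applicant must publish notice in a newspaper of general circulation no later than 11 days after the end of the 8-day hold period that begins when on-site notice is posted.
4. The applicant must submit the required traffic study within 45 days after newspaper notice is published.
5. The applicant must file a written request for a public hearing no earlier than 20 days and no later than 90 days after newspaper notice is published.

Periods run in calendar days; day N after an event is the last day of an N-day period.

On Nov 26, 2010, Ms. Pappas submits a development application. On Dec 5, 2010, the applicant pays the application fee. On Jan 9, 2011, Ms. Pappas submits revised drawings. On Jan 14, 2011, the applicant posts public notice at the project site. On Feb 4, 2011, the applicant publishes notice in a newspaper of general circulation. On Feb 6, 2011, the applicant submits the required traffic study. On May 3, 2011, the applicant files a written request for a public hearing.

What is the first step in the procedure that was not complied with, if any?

Step 3

(1) the permitted window runs from Nov 26, 2010 + 7 = Dec 3, 2010 to Nov 26, 2010 + 37 = Jan 2, 2011; Dec 5, 2010 falls inside that range.
(2) the permitted window runs from Dec 28, 2010 + 15 = Jan 12, 2011 to Dec 28, 2010 + 27 = Jan 24, 2011; done Jan 14, 2011 — within the window.
(3) due by Jan 22, 2011 + 11 days = Feb 2, 2011; done Feb 4, 2011 — 2 days late.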